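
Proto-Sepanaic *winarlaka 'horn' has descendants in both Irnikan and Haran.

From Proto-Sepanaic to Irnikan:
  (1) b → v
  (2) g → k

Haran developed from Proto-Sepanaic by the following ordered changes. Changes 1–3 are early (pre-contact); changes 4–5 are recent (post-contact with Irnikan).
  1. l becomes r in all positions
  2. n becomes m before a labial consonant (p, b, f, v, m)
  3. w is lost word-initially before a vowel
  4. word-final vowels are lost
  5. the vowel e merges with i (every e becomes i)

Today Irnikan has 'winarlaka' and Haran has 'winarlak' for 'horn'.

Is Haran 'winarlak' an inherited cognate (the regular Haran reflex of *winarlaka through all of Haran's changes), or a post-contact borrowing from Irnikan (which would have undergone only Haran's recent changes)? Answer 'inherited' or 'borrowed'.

If inherited, *winarlaka would pass through all of Haran's changes:
Haran: *winarlaka
  winarlaka → winarraka   [unconditioned shift]
  winarraka (rule 2 does not apply)
  winarraka → inarraka   [glide loss]
  inarraka → inarrak   [apocope]
  inarrak (rule 5 does not apply)
  giving Haran inarrak.
If borrowed from Irnikan 'winarlaka' after the early changes, it would undergo only the recent ones:
  rule 4 (apocope): winarlaka → winarlak
  rule 5 (vowel merger): no change (winarlak)
  ⇒ as a loan: winarlak
Haran 'winarlak' matches the loan outcome 'winarlak', not the inherited 'inarrak' — it skipped the early Haran changes, so it was borrowed from Irnikan.

borrowed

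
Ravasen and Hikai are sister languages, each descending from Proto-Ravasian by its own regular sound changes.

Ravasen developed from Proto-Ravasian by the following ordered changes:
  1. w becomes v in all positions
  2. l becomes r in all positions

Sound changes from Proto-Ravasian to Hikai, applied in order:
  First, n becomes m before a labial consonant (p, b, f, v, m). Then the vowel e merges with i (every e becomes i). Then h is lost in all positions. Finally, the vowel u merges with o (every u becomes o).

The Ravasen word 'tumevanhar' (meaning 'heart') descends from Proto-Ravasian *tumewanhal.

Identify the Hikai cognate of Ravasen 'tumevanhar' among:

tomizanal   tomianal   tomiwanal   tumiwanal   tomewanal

tomiwanal

Hikai: start from *tumewanhal.
  rule 1: no change — tumewanhal
  rule 2 (vowel merger): tumewanhal → tumiwanhal
  rule 3 (h-loss): tumiwanhal → tumiwanal
  rule 4 (vowel merger): tumiwanal → tomiwanal
  ⇒ Hikai tomiwanal
Among the options, 'tomiwanal' alone shows every Hikai change applied in order.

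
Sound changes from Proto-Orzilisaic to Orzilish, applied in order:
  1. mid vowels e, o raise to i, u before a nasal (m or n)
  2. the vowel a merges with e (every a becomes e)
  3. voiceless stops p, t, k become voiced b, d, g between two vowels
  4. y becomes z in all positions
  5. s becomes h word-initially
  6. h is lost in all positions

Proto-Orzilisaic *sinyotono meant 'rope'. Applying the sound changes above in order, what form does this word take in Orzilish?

Orzilish: start from *sinyotono.
  rule 1 (pre-nasal raising): sinyotono → sinyotuno
  rule 2: no change — sinyotuno
  rule 3 (intervocalic voicing): sinyotuno → sinyoduno
  rule 4 (unconditioned shift): sinyoduno → sinzoduno
  rule 5 (debuccalisation): sinzoduno → hinzoduno
  rule 6 (h-loss): hinzoduno → inzoduno
  ⇒ Orzilish inzoduno

inzoduno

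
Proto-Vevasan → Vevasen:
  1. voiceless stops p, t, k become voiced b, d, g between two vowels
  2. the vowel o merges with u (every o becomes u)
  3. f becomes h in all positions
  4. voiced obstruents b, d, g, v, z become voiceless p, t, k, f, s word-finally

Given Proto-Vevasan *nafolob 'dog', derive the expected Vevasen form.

nahulup

Vevasen: *nafolob > nafulub > nahulub > nahulup  (by vowel merger, unconditioned shift, final devoicing)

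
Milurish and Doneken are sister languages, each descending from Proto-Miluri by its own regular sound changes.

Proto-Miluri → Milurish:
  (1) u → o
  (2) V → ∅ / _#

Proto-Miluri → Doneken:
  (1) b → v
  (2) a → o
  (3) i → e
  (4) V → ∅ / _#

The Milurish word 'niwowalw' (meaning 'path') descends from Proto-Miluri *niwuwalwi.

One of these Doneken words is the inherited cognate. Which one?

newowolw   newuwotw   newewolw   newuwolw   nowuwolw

newuwolw

Doneken: *niwuwalwi > niwuwolwi > newuwolwe > newuwolw  (by vowel merger, vowel merger, apocope)
Only 'newuwolw' matches the regular Doneken development of *niwuwalwi.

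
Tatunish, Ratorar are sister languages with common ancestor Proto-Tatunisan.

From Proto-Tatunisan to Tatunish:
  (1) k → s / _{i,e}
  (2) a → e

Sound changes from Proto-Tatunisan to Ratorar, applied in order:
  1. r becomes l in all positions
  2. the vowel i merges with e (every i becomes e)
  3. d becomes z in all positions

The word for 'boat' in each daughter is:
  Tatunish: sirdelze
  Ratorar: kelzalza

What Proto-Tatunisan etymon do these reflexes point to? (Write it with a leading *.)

Position 8: Tatunish has e, Ratorar has a. Ratorar preserves a here (none of its changes turn any other segment into a), so the proto-segment is *a.
Position 2: Tatunish has i, Ratorar has e. Tatunish preserves i here (none of its changes turn any other segment into i), so the proto-segment is *i.
Position 4: Tatunish has d, Ratorar has z. Tatunish preserves d here (none of its changes turn any other segment into d), so the proto-segment is *d.
Continuing position by position gives *kirdalza; check it forward:
Tatunish: *kirdalza > sirdalza > sirdelze  (by palatalisation, vowel merger)
Ratorar: *kirdalza > kildalza > keldalza > kelzalza  (by unconditioned shift, vowel merger, unconditioned shift)
Only *kirdalza yields all of Tatunish sirdelze, Ratorar kelzalza.

*kirdalza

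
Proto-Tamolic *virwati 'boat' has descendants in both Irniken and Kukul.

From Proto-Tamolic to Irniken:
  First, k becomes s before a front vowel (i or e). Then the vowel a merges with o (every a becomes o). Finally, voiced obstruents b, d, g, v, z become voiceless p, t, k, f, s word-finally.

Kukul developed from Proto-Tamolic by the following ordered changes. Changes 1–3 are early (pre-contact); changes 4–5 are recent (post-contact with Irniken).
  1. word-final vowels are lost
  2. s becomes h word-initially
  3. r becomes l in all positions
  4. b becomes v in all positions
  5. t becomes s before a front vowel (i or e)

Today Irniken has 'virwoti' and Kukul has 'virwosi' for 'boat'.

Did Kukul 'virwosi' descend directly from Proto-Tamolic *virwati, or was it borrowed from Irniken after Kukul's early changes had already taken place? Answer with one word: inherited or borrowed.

If inherited, *virwati would pass through all of Kukul's changes:
Kukul: *virwati
  virwati → virwat   [apocope]
  virwat (rule 2 does not apply)
  virwat → vilwat   [unconditioned shift]
  vilwat (rule 4 does not apply)
  vilwat (rule 5 does not apply)
  giving Kukul vilwat.
If borrowed from Irniken 'virwoti' after the early changes, it would undergo only the recent ones:
  rule 4 (unconditioned shift): no change (virwoti)
  rule 5 (palatalisation): virwoti → virwosi
  ⇒ as a loan: virwosi
Kukul 'virwosi' matches the loan outcome 'virwosi', not the inherited 'vilwat' — it skipped the early Kukul changes, so it was borrowed from Irniken.

borrowed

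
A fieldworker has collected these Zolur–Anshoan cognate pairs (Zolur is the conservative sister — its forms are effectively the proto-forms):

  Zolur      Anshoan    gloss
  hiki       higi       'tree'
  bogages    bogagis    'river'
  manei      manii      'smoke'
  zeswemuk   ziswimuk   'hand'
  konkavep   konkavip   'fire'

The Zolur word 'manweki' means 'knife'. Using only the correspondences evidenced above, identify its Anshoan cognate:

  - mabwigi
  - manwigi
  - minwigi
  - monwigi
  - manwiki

bogages ~ bogagis, zeswemuk ~ ziswimuk — Zolur e corresponds to Anshoan i after a consonant, before a consonant other than r, m, n, p, b, f, v.
hiki ~ higi — Zolur k corresponds to Anshoan g between vowels (before a front vowel).
Applying these to Zolur 'manweki':
  manweki → manwiki   (e→i after a consonant, before a consonant other than r, m, n, p, b, f, v)
  manwiki → manwigi   (k→g between vowels (before a front vowel))
So the Anshoan cognate is 'manwigi'.

manwigi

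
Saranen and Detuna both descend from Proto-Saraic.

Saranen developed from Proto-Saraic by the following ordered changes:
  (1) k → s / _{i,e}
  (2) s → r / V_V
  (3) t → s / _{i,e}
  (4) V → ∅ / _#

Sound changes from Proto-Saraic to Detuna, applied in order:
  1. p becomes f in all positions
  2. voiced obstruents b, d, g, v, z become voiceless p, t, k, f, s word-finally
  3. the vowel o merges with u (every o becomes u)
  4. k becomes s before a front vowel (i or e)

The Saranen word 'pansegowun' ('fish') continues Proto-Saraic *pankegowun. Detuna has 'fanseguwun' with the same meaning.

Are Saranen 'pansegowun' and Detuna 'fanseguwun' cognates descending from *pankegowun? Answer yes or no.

Derive the expected Detuna reflex of *pankegowun:
Detuna: *pankegowun
  pankegowun → fankegowun   [unconditioned shift]
  fankegowun (rule 2 does not apply)
  fankegowun → fankeguwun   [vowel merger]
  fankeguwun → fanseguwun   [palatalisation]
  giving Detuna fanseguwun.
Detuna 'fanseguwun' matches the regular reflex exactly, so the pair is cognate.

yes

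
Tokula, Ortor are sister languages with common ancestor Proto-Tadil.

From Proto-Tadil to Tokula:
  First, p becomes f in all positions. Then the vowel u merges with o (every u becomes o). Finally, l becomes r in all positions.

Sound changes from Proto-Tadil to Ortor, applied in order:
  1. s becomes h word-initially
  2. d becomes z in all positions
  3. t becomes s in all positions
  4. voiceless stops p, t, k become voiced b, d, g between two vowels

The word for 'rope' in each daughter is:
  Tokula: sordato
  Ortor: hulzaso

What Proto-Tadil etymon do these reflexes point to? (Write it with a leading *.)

*suldato

Position 1: Tokula has s, Ortor has h. Tokula preserves s here (none of its changes turn any other segment into s), so the proto-segment is *s.
Position 2: Tokula has o, Ortor has u. Ortor preserves u here (none of its changes turn any other segment into u), so the proto-segment is *u.
Position 6: Tokula has t, Ortor has s. Tokula preserves t here (none of its changes turn any other segment into t), so the proto-segment is *t.
Continuing position by position gives *suldato; check it forward:
Tokula: *suldato > soldato > sordato  (by vowel merger, unconditioned shift)
Ortor: *suldato > huldato > hulzato > hulzaso  (by debuccalisation, unconditioned shift, unconditioned shift)
Only *suldato yields all of Tokula sordato, Ortor hulzaso.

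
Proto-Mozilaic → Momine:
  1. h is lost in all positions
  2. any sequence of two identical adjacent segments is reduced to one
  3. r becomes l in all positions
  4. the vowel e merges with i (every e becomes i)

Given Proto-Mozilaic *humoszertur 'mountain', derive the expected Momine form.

Momine: *humoszertur > umoszertur > umoszeltul > umosziltul  (by h-loss, unconditioned shift, vowel merger)

umosziltul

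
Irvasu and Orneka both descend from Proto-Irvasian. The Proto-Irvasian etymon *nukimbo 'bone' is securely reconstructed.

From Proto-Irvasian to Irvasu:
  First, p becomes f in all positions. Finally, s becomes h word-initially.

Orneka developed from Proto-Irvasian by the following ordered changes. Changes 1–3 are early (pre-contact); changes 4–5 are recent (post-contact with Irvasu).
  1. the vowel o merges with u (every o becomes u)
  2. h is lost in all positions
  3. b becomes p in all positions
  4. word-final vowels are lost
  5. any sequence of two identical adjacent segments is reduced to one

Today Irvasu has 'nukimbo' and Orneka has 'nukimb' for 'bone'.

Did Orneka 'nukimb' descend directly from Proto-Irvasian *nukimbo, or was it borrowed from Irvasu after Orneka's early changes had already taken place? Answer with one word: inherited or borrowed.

If inherited, *nukimbo would pass through all of Orneka's changes:
Orneka: start from *nukimbo.
  rule 1 (vowel merger): nukimbo → nukimbu
  rule 2: no change — nukimbu
  rule 3 (unconditioned shift): nukimbu → nukimpu
  rule 4 (apocope): nukimpu → nukimp
  rule 5: no change — nukimp
  ⇒ Orneka nukimp
If borrowed from Irvasu 'nukimbo' after the early changes, it would undergo only the recent ones:
  rule 4 (apocope): nukimbo → nukimb
  rule 5 (degemination): no change (nukimb)
  ⇒ as a loan: nukimb
Orneka 'nukimb' matches the loan outcome 'nukimb', not the inherited 'nukimp' — it skipped the early Orneka changes, so it was borrowed from Irvasu.

borrowed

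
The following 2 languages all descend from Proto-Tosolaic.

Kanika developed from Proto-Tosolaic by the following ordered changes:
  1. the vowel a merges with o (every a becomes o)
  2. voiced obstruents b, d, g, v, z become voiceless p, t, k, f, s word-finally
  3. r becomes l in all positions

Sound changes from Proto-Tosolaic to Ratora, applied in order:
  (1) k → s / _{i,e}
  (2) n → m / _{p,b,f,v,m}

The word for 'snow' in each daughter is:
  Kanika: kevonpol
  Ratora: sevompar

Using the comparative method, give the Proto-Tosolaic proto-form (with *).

Position 1: Kanika has k, Ratora has s. Taking the neighbouring segments as reconstructed: Kanika k can only go back to *k; Ratora s could go back to *k or *s — the one source consistent with every daughter is *k.
Position 7: Kanika has o, Ratora has a. Ratora preserves a here (none of its changes turn any other segment into a), so the proto-segment is *a.
Position 5: Kanika has n, Ratora has m. Kanika preserves n here (none of its changes turn any other segment into n), so the proto-segment is *n.
Continuing position by position gives *kevonpar; check it forward:
Kanika: start from *kevonpar.
  rule 1 (vowel merger): kevonpar → kevonpor
  rule 2: no change — kevonpor
  rule 3 (unconditioned shift): kevonpor → kevonpol
  ⇒ Kanika kevonpol
Ratora: *kevonpar
  kevonpar → sevonpar   [palatalisation]
  sevonpar → sevompar   [nasal place assimilation]
  giving Ratora sevompar.
*kevonpar is the unique common source.

*kevonpar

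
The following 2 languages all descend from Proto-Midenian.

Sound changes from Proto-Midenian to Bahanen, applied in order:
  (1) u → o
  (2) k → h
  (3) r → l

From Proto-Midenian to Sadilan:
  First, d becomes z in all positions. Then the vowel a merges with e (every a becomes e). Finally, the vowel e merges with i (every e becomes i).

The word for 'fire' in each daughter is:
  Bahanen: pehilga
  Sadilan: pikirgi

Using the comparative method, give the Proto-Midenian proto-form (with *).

Position 5: Bahanen has l, Sadilan has r. Sadilan preserves r here (none of its changes turn any other segment into r), so the proto-segment is *r.
Position 2: Bahanen has e, Sadilan has i. Bahanen preserves e here (none of its changes turn any other segment into e), so the proto-segment is *e.
Position 7: Bahanen has a, Sadilan has i. Bahanen preserves a here (none of its changes turn any other segment into a), so the proto-segment is *a.
Continuing position by position gives *pekirga; check it forward:
Bahanen: *pekirga > pehirga > pehilga  (by unconditioned shift, unconditioned shift)
Sadilan: start from *pekirga.
  rule 1: no change — pekirga
  rule 2 (vowel merger): pekirga → pekirge
  rule 3 (vowel merger): pekirge → pikirgi
  ⇒ Sadilan pikirgi
*pekirga is the unique common source.

*pekirga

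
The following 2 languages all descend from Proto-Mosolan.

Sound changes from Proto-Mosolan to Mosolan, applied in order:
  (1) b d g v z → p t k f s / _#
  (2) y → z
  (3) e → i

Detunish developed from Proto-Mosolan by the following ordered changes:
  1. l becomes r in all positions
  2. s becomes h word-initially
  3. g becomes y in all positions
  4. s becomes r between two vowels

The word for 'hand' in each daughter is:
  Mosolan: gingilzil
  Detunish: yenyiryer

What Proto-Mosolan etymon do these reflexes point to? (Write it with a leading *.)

Position 7: Mosolan has z, Detunish has y. Taking the neighbouring segments as reconstructed: Mosolan z could go back to *z or *y; Detunish y could go back to *g or *y — the one source consistent with every daughter is *y.
Position 4: Mosolan has g, Detunish has y. Mosolan preserves g here (none of its changes turn any other segment into g), so the proto-segment is *g.
Continuing position by position gives *gengilyel; check it forward:
Mosolan: start from *gengilyel.
  rule 1: no change — gengilyel
  rule 2 (unconditioned shift): gengilyel → gengilzel
  rule 3 (vowel merger): gengilzel → gingilzil
  ⇒ Mosolan gingilzil
Detunish: *gengilyel
  gengilyel → gengiryer   [unconditioned shift]
  gengiryer (rule 2 does not apply)
  gengiryer → yenyiryer   [unconditioned shift]
  yenyiryer (rule 4 does not apply)
  giving Detunish yenyiryer.
No other proto-form is consistent with every reflex, so the reconstruction is *gengilyel.

*gengilyel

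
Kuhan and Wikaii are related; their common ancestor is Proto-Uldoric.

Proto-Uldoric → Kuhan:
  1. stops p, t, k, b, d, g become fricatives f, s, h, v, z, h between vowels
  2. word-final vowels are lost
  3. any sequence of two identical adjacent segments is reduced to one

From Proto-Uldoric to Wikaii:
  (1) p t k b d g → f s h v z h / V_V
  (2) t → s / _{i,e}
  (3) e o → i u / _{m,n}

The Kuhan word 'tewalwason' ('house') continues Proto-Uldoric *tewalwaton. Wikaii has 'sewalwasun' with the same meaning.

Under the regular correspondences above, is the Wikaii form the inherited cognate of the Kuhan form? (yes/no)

Derive the expected Wikaii reflex of *tewalwaton:
Wikaii: start from *tewalwaton.
  rule 1 (intervocalic lenition): tewalwaton → tewalwason
  rule 2 (palatalisation): tewalwason → sewalwason
  rule 3 (pre-nasal raising): sewalwason → sewalwasun
  ⇒ Wikaii sewalwasun
Wikaii 'sewalwasun' matches the regular reflex exactly, so the pair is cognate.

yes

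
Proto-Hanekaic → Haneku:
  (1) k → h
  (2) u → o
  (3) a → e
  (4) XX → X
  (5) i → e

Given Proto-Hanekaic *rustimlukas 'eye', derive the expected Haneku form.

Haneku: start from *rustimlukas.
  rule 1 (unconditioned shift): rustimlukas → rustimluhas
  rule 2 (vowel merger): rustimluhas → rostimlohas
  rule 3 (vowel merger): rostimlohas → rostimlohes
  rule 4: no change — rostimlohes
  rule 5 (vowel merger): rostimlohes → rostemlohes
  ⇒ Haneku rostemlohes

rostemlohes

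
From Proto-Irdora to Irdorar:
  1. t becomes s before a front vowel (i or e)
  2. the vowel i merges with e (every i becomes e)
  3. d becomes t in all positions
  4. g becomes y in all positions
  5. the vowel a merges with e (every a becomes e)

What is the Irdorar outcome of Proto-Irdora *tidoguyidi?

Irdorar: *tidoguyidi > sidoguyidi > sedoguyede > setoguyete > setoyuyete  (by palatalisation, vowel merger, unconditioned shift, unconditioned shift)

setoyuyete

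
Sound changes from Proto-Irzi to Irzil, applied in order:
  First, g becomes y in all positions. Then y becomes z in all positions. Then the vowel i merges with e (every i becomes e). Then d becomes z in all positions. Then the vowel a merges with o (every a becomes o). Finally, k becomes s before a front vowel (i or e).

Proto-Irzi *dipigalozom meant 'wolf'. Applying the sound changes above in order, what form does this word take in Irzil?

zepezolozom

Irzil: *dipigalozom > dipiyalozom > dipizalozom > depezalozom > zepezalozom > zepezolozom  (by unconditioned shift, unconditioned shift, vowel merger, unconditioned shift, vowel merger)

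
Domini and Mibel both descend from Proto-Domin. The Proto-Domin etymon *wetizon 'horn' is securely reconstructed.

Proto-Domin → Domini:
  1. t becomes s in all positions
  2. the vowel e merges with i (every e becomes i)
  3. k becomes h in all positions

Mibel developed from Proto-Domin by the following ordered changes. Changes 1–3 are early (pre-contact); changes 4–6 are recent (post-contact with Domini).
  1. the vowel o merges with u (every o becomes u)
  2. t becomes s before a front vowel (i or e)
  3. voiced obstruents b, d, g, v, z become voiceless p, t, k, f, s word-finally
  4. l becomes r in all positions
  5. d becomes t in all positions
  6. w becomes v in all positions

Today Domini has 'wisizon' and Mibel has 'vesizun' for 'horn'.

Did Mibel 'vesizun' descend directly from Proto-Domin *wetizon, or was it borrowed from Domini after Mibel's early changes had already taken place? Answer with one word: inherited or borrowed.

inherited

If inherited, *wetizon would pass through all of Mibel's changes:
Mibel: *wetizon
  wetizon → wetizun   [vowel merger]
  wetizun → wesizun   [palatalisation]
  wesizun (rule 3 does not apply)
  wesizun (rule 4 does not apply)
  wesizun (rule 5 does not apply)
  wesizun → vesizun   [unconditioned shift]
  giving Mibel vesizun.
If borrowed from Domini 'wisizon' after the early changes, it would undergo only the recent ones:
  rule 4 (unconditioned shift): no change (wisizon)
  rule 5 (unconditioned shift): no change (wisizon)
  rule 6 (unconditioned shift): wisizon → visizon
  ⇒ as a loan: visizon
Mibel 'vesizun' matches the inherited outcome exactly, so it is an inherited cognate, not a loan.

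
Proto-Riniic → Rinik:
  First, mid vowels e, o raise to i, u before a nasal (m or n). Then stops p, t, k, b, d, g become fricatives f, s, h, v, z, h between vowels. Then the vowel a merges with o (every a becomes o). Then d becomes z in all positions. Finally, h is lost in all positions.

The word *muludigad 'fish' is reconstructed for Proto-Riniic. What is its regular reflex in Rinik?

muluzioz

Rinik: start from *muludigad.
  rule 1: no change — muludigad
  rule 2 (intervocalic lenition): muludigad → muluzihad
  rule 3 (vowel merger): muluzihad → muluzihod
  rule 4 (unconditioned shift): muluzihod → muluzihoz
  rule 5 (h-loss): muluzihoz → muluzioz
  ⇒ Rinik muluzioz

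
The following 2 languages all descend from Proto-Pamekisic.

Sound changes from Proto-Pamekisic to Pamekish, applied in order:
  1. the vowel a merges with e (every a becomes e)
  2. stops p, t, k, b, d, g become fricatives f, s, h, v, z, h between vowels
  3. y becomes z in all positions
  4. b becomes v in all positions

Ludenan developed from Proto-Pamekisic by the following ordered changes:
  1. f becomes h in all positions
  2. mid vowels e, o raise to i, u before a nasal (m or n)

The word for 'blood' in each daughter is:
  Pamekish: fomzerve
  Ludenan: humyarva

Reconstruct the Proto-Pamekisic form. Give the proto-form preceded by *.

Position 8: Pamekish has e, Ludenan has a. Ludenan preserves a here (none of its changes turn any other segment into a), so the proto-segment is *a.
Position 5: Pamekish has e, Ludenan has a. Ludenan preserves a here (none of its changes turn any other segment into a), so the proto-segment is *a.
Continuing position by position gives *fomyarva; check it forward:
Pamekish: start from *fomyarva.
  rule 1 (vowel merger): fomyarva → fomyerve
  rule 2: no change — fomyerve
  rule 3 (unconditioned shift): fomyerve → fomzerve
  rule 4: no change — fomzerve
  ⇒ Pamekish fomzerve
Ludenan: *fomyarva > homyarva > humyarva  (by unconditioned shift, pre-nasal raising)
*fomyarva is the unique common source.

*fomyarva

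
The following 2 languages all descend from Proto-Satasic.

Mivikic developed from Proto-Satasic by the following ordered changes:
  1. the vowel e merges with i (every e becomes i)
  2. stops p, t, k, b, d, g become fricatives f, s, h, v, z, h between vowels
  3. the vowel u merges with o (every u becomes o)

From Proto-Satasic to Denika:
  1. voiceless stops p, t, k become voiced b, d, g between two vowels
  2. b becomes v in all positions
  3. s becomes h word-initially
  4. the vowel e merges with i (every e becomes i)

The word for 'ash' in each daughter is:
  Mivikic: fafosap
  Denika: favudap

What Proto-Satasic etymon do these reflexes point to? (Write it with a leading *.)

*faputap

Position 4: Mivikic has o, Denika has u. Denika preserves u here (none of its changes turn any other segment into u), so the proto-segment is *u.
Position 5: Mivikic has s, Denika has d. Taking the neighbouring segments as reconstructed: Mivikic s could go back to *t or *s; Denika d could go back to *t or *d — the one source consistent with every daughter is *t.
Continuing position by position gives *faputap; check it forward:
Mivikic: start from *faputap.
  rule 1: no change — faputap
  rule 2 (intervocalic lenition): faputap → fafusap
  rule 3 (vowel merger): fafusap → fafosap
  ⇒ Mivikic fafosap
Denika: *faputap
  faputap → fabudap   [intervocalic voicing]
  fabudap → favudap   [unconditioned shift]
  favudap (rule 3 does not apply)
  favudap (rule 4 does not apply)
  giving Denika favudap.
*faputap is the unique common source.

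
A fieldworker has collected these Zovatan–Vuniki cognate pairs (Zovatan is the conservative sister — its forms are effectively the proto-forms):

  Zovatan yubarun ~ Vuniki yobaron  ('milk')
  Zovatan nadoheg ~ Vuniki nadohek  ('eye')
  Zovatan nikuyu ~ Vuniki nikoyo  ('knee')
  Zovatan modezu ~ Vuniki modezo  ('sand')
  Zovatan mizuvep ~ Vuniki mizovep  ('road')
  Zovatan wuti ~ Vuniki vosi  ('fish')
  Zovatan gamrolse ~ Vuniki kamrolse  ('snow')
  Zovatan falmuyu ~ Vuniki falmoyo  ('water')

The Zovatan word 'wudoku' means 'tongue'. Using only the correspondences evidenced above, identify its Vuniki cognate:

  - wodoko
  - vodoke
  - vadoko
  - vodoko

vodoko

wuti ~ vosi — Zovatan w corresponds to Vuniki v word-initially before a back vowel.
nikuyu ~ nikoyo, wuti ~ vosi — Zovatan u corresponds to Vuniki o after a consonant, before a consonant other than r, m, n, p, b, f, v.
nikuyu ~ nikoyo, modezu ~ modezo — Zovatan u corresponds to Vuniki o word-finally.
Applying these to Zovatan 'wudoku':
  wudoku → vudoku   (w→v word-initially before a back vowel)
  vudoku → vodoku   (u→o after a consonant, before a consonant other than r, m, n, p, b, f, v)
  vodoku → vodoko   (u→o word-finally)
So the Vuniki cognate is 'vodoko'.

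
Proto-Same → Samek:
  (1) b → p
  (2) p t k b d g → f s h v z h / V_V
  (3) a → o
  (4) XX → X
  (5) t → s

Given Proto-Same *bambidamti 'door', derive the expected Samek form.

Samek: *bambidamti > pampidamti > pampizamti > pompizomti > pompizomsi  (by unconditioned shift, intervocalic lenition, vowel merger, unconditioned shift)

pompizomsi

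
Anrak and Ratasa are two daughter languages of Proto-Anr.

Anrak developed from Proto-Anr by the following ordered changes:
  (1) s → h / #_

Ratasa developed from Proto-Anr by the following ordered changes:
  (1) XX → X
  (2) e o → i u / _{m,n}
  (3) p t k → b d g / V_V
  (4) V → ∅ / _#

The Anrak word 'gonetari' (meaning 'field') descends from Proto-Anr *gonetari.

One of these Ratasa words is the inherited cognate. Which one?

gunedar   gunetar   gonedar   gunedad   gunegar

gunedar

Ratasa: *gonetari > gunetari > gunedari > gunedar  (by pre-nasal raising, intervocalic voicing, apocope)
Among the options, 'gunedar' alone shows every Ratasa change applied in order.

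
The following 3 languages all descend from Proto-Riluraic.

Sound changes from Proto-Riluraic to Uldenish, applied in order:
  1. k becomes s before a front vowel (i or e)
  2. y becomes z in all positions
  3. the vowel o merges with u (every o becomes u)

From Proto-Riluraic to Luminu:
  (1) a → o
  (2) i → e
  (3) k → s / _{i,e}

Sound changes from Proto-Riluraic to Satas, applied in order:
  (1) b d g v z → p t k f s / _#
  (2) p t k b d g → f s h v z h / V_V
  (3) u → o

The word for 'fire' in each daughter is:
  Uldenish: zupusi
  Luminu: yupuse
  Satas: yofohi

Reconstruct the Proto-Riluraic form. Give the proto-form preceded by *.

*yupuki

Position 4: Uldenish has u, Luminu has u, Satas has o. Luminu preserves u here (none of its changes turn any other segment into u), so the proto-segment is *u.
Position 3: Uldenish has p, Luminu has p, Satas has f. Uldenish preserves p here (none of its changes turn any other segment into p), so the proto-segment is *p.
Position 1: Uldenish has z, Luminu has y, Satas has y. Luminu preserves y here (none of its changes turn any other segment into y), so the proto-segment is *y.
This points to *yupuki. Verify forward in each daughter:
Uldenish: start from *yupuki.
  rule 1 (palatalisation): yupuki → yupusi
  rule 2 (unconditioned shift): yupusi → zupusi
  rule 3: no change — zupusi
  ⇒ Uldenish zupusi
Luminu: start from *yupuki.
  rule 1: no change — yupuki
  rule 2 (vowel merger): yupuki → yupuke
  rule 3 (palatalisation): yupuke → yupuse
  ⇒ Luminu yupuse
Satas: *yupuki
  yupuki (rule 1 does not apply)
  yupuki → yufuhi   [intervocalic lenition]
  yufuhi → yofohi   [vowel merger]
  giving Satas yofohi.
*yupuki is the unique common source.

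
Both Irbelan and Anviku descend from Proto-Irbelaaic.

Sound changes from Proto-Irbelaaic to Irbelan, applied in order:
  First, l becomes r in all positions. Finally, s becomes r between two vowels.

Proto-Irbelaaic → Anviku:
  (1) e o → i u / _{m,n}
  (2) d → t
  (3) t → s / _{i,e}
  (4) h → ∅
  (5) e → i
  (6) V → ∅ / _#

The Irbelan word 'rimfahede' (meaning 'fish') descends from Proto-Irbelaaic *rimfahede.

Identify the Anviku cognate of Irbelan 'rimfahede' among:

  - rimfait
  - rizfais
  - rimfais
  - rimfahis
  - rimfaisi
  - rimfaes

rimfais

Anviku: *rimfahede
  rimfahede (rule 1 does not apply)
  rimfahede → rimfahete   [unconditioned shift]
  rimfahete → rimfahese   [palatalisation]
  rimfahese → rimfaese   [h-loss]
  rimfaese → rimfaisi   [vowel merger]
  rimfaisi → rimfais   [apocope]
  giving Anviku rimfais.
The other candidates each miss or misapply at least one Anviku change.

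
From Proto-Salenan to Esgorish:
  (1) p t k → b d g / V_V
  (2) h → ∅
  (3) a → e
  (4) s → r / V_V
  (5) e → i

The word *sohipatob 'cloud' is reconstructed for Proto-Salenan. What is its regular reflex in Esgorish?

soibidob

Esgorish: *sohipatob > sohibadob > soibadob > soibedob > soibidob  (by intervocalic voicing, h-loss, vowel merger, vowel merger)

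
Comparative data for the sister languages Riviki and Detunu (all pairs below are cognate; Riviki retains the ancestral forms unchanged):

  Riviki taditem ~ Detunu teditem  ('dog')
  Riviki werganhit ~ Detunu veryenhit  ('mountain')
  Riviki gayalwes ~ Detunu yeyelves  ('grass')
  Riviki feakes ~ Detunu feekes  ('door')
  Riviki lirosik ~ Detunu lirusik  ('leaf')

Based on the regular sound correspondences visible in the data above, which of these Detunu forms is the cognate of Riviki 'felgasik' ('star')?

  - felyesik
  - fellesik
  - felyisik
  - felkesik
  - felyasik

felyesik

werganhit ~ veryenhit — Riviki g corresponds to Detunu y after a consonant, before a back vowel.
taditem ~ teditem, gayalwes ~ yeyelves — Riviki a corresponds to Detunu e after a consonant, before a consonant other than r, m, n, p, b, f, v.
Applying these to Riviki 'felgasik':
  felgasik → felyasik   (g→y after a consonant, before a back vowel)
  felyasik → felyesik   (a→e after a consonant, before a consonant other than r, m, n, p, b, f, v)
So the Detunu cognate is 'felyesik'.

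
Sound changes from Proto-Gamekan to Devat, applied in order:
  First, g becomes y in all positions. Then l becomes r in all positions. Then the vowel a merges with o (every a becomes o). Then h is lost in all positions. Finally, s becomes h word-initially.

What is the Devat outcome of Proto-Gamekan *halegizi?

Devat: *halegizi > haleyizi > hareyizi > horeyizi > oreyizi  (by unconditioned shift, unconditioned shift, vowel merger, h-loss)

oreyizi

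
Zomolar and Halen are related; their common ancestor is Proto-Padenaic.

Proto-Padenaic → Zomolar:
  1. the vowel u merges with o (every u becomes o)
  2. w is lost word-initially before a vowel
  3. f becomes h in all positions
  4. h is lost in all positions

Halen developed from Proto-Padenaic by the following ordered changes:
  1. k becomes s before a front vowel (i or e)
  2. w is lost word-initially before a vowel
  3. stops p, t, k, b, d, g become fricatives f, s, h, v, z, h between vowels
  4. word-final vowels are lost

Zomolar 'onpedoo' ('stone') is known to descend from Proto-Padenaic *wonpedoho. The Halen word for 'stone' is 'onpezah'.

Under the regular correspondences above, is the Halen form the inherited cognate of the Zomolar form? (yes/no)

no

Derive the expected Halen reflex of *wonpedoho:
Halen: start from *wonpedoho.
  rule 1: no change — wonpedoho
  rule 2 (glide loss): wonpedoho → onpedoho
  rule 3 (intervocalic lenition): onpedoho → onpezoho
  rule 4 (apocope): onpezoho → onpezoh
  ⇒ Halen onpezoh
The regular Halen reflex would be 'onpezoh', but the attested form is 'onpezah'. The correspondence is irregular, so they are not cognates (the Halen form has a different source).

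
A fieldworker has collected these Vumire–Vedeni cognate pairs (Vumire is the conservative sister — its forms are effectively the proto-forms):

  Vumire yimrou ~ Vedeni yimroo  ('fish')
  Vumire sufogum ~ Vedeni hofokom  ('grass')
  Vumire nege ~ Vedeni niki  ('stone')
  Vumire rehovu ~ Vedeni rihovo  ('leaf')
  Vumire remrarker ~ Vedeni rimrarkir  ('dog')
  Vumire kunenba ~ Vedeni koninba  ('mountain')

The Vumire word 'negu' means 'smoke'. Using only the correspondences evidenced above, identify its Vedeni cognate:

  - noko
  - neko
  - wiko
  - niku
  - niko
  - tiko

niko

nege ~ niki, rehovu ~ rihovo — Vumire e corresponds to Vedeni i after a consonant, before a consonant other than r, m, n, p, b, f, v.
sufogum ~ hofokom — Vumire g corresponds to Vedeni k between vowels (before a back vowel).
rehovu ~ rihovo — Vumire u corresponds to Vedeni o word-finally.
Applying these to Vumire 'negu':
  negu → nigu   (e→i after a consonant, before a consonant other than r, m, n, p, b, f, v)
  nigu → niku   (g→k between vowels (before a back vowel))
  niku → niko   (u→o word-finally)
So the Vedeni cognate is 'niko'.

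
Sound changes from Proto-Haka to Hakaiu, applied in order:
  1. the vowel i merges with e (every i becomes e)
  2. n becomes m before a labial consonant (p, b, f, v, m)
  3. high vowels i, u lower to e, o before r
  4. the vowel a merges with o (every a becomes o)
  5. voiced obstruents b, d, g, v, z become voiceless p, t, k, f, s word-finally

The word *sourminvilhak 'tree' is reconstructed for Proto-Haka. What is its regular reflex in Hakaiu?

soormemvelhok

Hakaiu: *sourminvilhak
  sourminvilhak → sourmenvelhak   [vowel merger]
  sourmenvelhak → sourmemvelhak   [nasal place assimilation]
  sourmemvelhak → soormemvelhak   [pre-rhotic lowering]
  soormemvelhak → soormemvelhok   [vowel merger]
  soormemvelhok (rule 5 does not apply)
  giving Hakaiu soormemvelhok.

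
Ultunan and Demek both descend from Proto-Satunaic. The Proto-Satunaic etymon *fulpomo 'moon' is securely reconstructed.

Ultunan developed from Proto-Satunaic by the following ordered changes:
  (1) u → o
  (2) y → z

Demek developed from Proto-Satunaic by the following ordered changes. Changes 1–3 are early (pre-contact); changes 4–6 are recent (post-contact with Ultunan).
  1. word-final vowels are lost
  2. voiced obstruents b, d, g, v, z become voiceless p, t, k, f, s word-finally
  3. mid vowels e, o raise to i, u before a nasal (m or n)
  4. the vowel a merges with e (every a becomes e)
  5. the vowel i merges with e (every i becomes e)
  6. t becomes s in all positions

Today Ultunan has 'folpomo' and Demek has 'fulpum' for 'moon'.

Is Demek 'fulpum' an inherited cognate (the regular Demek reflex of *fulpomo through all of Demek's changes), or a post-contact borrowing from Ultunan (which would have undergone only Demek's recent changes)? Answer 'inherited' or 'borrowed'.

inherited

If inherited, *fulpomo would pass through all of Demek's changes:
Demek: start from *fulpomo.
  rule 1 (apocope): fulpomo → fulpom
  rule 2: no change — fulpom
  rule 3 (pre-nasal raising): fulpom → fulpum
  rule 4: no change — fulpum
  rule 5: no change — fulpum
  rule 6: no change — fulpum
  ⇒ Demek fulpum
If borrowed from Ultunan 'folpomo' after the early changes, it would undergo only the recent ones:
  rule 4 (vowel merger): no change (folpomo)
  rule 5 (vowel merger): no change (folpomo)
  rule 6 (unconditioned shift): no change (folpomo)
  ⇒ as a loan: folpomo
Demek 'fulpum' matches the inherited outcome exactly, so it is an inherited cognate, not a loan.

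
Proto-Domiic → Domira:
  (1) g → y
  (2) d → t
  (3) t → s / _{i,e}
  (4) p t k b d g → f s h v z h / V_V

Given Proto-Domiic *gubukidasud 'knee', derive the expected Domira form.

yuvuhisasut

Domira: *gubukidasud
  gubukidasud → yubukidasud   [unconditioned shift]
  yubukidasud → yubukitasut   [unconditioned shift]
  yubukitasut (rule 3 does not apply)
  yubukitasut → yuvuhisasut   [intervocalic lenition]
  giving Domira yuvuhisasut.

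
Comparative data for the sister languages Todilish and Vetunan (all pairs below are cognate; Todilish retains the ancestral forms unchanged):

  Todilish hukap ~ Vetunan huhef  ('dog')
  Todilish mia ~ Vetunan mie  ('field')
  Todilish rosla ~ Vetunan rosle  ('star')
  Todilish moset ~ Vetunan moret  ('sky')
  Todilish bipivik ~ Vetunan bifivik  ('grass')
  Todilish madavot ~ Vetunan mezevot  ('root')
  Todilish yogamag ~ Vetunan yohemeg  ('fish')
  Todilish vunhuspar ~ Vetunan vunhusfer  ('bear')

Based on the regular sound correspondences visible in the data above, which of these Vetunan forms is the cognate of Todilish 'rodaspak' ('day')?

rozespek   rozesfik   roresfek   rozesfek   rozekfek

madavot ~ mezevot — Todilish d corresponds to Vetunan z between vowels (before a back vowel).
madavot ~ mezevot, yogamag ~ yohemeg — Todilish a corresponds to Vetunan e after a consonant, before a consonant other than r, m, n, p, b, f, v.
vunhuspar ~ vunhusfer — Todilish p corresponds to Vetunan f after a consonant, before a back vowel.
Applying these to Todilish 'rodaspak':
  rodaspak → rozaspak   (d→z between vowels (before a back vowel))
  rozaspak → rozespak   (a→e after a consonant, before a consonant other than r, m, n, p, b, f, v)
  rozespak → rozesfak   (p→f after a consonant, before a back vowel)
  rozesfak → rozesfek   (a→e after a consonant, before a consonant other than r, m, n, p, b, f, v)
So the Vetunan cognate is 'rozesfek'.

rozesfek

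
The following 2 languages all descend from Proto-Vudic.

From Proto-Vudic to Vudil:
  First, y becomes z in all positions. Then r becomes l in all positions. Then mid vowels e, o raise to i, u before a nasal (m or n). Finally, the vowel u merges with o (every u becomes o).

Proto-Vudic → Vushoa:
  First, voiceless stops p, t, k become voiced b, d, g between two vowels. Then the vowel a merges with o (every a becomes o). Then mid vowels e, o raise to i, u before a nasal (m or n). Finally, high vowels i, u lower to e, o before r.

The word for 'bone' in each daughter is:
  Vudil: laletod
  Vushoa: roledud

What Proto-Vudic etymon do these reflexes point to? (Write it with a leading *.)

*raletud

Position 1: Vudil has l, Vushoa has r. Vushoa preserves r here (none of its changes turn any other segment into r), so the proto-segment is *r.
Position 2: Vudil has a, Vushoa has o. Vudil preserves a here (none of its changes turn any other segment into a), so the proto-segment is *a.
Position 6: Vudil has o, Vushoa has u. Taking the neighbouring segments as reconstructed: Vudil o could go back to *o or *u; Vushoa u can only go back to *u — the one source consistent with every daughter is *u.
Continuing position by position gives *raletud; check it forward:
Vudil: *raletud > laletud > laletod  (by unconditioned shift, vowel merger)
Vushoa: start from *raletud.
  rule 1 (intervocalic voicing): raletud → raledud
  rule 2 (vowel merger): raledud → roledud
  rule 3: no change — roledud
  rule 4: no change — roledud
  ⇒ Vushoa roledud
Only *raletud yields all of Vudil laletod, Vushoa roledud.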